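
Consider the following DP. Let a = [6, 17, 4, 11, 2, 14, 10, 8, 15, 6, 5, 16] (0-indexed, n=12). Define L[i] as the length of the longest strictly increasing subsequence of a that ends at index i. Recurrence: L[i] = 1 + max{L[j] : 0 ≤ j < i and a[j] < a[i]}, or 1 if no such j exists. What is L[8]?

   i    0    1    2    3    4    5    6    7    8    9   10   11
a[i]    6   17    4   11    2   14   10    8   15    6    5   16
L[i]    1    2    1    2    1    3    2    2    4    2    2    5

4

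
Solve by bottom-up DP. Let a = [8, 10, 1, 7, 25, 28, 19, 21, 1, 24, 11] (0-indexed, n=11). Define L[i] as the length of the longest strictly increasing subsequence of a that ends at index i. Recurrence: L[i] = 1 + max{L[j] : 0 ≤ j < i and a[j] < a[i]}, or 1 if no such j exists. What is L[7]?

4

   i    0    1    2    3    4    5    6    7    8    9   10
a[i]    8   10    1    7   25   28   19   21    1   24   11
L[i]    1    2    1    2    3    4    3    4    1    5    3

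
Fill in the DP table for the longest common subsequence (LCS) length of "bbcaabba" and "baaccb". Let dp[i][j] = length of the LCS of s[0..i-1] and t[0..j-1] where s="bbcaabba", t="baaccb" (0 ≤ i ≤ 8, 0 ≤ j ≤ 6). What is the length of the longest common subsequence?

4

   ''  b  a  a  c  c  b
''  0  0  0  0  0  0  0
 b  0  1  1  1  1  1  1
 b  0  1  1  1  1  1  2
 c  0  1  1  1  2  2  2
 a  0  1  2  2  2  2  2
 a  0  1  2  3  3  3  3
 b  0  1  2  3  3  3  4
 b  0  1  2  3  3  3  4
 a  0  1  2  3  3  3  4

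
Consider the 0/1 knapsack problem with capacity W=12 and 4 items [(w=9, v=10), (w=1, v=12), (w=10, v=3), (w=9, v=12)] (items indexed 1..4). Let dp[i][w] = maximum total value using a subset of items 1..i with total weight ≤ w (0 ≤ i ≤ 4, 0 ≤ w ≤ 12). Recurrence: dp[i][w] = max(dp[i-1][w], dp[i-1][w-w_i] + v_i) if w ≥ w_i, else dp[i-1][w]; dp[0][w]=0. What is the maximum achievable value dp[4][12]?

24

i\w   0   1   2   3   4   5   6   7   8   9  10  11  12
  0   0   0   0   0   0   0   0   0   0   0   0   0   0
  1   0   0   0   0   0   0   0   0   0  10  10  10  10
  2   0  12  12  12  12  12  12  12  12  12  22  22  22
  3   0  12  12  12  12  12  12  12  12  12  22  22  22
  4   0  12  12  12  12  12  12  12  12  12  24  24  24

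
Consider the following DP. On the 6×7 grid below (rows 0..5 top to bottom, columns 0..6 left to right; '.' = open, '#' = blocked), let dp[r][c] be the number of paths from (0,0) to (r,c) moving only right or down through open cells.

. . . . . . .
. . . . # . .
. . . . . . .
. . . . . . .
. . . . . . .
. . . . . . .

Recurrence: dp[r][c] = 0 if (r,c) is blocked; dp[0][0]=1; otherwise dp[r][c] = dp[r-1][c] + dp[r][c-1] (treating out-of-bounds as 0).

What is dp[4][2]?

r\c   0   1   2   3   4   5   6
  0   1   1   1   1   1   1   1
  1   1   2   3   4   0   1   2
  2   1   3   6  10  10  11  13
  3   1   4  10  20  30  41  54
  4   1   5  15  35  65 106 160
  5   1   6  21  56 121 227 387

15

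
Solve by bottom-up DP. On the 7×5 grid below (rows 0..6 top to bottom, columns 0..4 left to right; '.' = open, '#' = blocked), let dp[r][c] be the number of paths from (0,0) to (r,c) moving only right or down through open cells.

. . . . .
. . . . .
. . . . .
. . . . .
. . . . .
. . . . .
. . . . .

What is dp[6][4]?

210

r\c   0   1   2   3   4
  0   1   1   1   1   1
  1   1   2   3   4   5
  2   1   3   6  10  15
  3   1   4  10  20  35
  4   1   5  15  35  70
  5   1   6  21  56 126
  6   1   7  28  84 210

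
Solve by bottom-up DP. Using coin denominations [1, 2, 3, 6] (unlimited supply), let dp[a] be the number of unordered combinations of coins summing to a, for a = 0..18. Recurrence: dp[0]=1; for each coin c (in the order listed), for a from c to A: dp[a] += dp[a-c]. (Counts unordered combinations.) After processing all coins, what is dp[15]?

after  coin     0     1     2     3     4     5     6     7     8     9    10    11    12    13    14    15    16    17    18
          1     1     1     1     1     1     1     1     1     1     1     1     1     1     1     1     1     1     1     1
          2     1     1     2     2     3     3     4     4     5     5     6     6     7     7     8     8     9     9    10
          3     1     1     2     3     4     5     7     8    10    12    14    16    19    21    24    27    30    33    37
          6     1     1     2     3     4     5     8     9    12    15    18    21    27    30    36    42    48    54    64

42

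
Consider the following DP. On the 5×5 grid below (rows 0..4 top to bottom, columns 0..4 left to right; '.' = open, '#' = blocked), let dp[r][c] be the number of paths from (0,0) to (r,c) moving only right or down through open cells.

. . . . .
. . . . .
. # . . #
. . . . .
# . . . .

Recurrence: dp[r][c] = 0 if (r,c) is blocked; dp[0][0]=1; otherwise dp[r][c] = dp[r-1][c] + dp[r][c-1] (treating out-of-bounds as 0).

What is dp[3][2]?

r\c   0   1   2   3   4
  0   1   1   1   1   1
  1   1   2   3   4   5
  2   1   0   3   7   0
  3   1   1   4  11  11
  4   0   1   5  16  27

4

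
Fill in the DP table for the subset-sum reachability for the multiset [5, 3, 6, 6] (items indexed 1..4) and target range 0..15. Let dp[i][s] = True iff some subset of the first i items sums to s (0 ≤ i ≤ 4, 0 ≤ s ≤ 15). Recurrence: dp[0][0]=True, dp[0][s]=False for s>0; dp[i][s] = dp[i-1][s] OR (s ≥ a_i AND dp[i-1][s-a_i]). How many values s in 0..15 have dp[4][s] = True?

i\s   0   1   2   3   4   5   6   7   8   9  10  11  12  13  14  15
  0   T   F   F   F   F   F   F   F   F   F   F   F   F   F   F   F
  1   T   F   F   F   F   T   F   F   F   F   F   F   F   F   F   F
  2   T   F   F   T   F   T   F   F   T   F   F   F   F   F   F   F
  3   T   F   F   T   F   T   T   F   T   T   F   T   F   F   T   F
  4   T   F   F   T   F   T   T   F   T   T   F   T   T   F   T   T

10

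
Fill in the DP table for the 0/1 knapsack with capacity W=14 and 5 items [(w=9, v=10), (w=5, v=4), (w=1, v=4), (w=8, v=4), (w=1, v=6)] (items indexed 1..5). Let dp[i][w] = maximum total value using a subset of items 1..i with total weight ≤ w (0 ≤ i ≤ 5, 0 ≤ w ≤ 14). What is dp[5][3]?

i\w   0   1   2   3   4   5   6   7   8   9  10  11  12  13  14
  0   0   0   0   0   0   0   0   0   0   0   0   0   0   0   0
  1   0   0   0   0   0   0   0   0   0  10  10  10  10  10  10
  2   0   0   0   0   0   4   4   4   4  10  10  10  10  10  14
  3   0   4   4   4   4   4   8   8   8  10  14  14  14  14  14
  4   0   4   4   4   4   4   8   8   8  10  14  14  14  14  14
  5   0   6  10  10  10  10  10  14  14  14  16  20  20  20  20

10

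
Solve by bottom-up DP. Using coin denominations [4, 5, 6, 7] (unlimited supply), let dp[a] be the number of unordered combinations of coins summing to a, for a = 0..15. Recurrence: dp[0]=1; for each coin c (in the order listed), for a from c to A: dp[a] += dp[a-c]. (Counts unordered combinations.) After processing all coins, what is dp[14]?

after  coin     0     1     2     3     4     5     6     7     8     9    10    11    12    13    14    15
          4     1     0     0     0     1     0     0     0     1     0     0     0     1     0     0     0
          5     1     0     0     0     1     1     0     0     1     1     1     0     1     1     1     1
          6     1     0     0     0     1     1     1     0     1     1     2     1     2     1     2     2
          7     1     0     0     0     1     1     1     1     1     1     2     2     3     2     3     3

3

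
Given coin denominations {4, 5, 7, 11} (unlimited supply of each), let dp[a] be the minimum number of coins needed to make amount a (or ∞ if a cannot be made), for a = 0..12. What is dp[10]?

2

 a  0  1  2  3  4  5  6  7  8  9 10 11 12
dp  0  -  -  -  1  1  -  1  2  2  2  1  2
(- denotes ∞ / unreachable)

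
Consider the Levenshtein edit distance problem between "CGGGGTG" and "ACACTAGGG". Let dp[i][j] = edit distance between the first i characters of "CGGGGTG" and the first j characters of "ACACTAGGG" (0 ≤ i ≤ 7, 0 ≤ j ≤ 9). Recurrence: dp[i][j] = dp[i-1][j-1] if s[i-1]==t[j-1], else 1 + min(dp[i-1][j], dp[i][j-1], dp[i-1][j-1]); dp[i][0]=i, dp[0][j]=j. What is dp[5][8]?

5

   ''  A  C  A  C  T  A  G  G  G
''  0  1  2  3  4  5  6  7  8  9
 C  1  1  1  2  3  4  5  6  7  8
 G  2  2  2  2  3  4  5  5  6  7
 G  3  3  3  3  3  4  5  5  5  6
 G  4  4  4  4  4  4  5  5  5  5
 G  5  5  5  5  5  5  5  5  5  5
 T  6  6  6  6  6  5  6  6  6  6
 G  7  7  7  7  7  6  6  6  6  6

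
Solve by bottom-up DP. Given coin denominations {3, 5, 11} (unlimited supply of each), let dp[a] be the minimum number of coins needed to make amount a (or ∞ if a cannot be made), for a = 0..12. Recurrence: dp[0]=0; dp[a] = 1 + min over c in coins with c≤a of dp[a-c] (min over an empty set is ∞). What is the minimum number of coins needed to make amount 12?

4

 a  0  1  2  3  4  5  6  7  8  9 10 11 12
dp  0  -  -  1  -  1  2  -  2  3  2  1  4
(- denotes ∞ / unreachable)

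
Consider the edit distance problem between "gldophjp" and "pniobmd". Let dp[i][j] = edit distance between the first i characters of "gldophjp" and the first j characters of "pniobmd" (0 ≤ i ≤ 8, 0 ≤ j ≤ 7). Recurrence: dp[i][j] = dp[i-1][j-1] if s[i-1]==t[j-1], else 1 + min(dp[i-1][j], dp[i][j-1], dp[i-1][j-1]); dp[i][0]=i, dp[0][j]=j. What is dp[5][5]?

   ''  p  n  i  o  b  m  d
''  0  1  2  3  4  5  6  7
 g  1  1  2  3  4  5  6  7
 l  2  2  2  3  4  5  6  7
 d  3  3  3  3  4  5  6  6
 o  4  4  4  4  3  4  5  6
 p  5  4  5  5  4  4  5  6
 h  6  5  5  6  5  5  5  6
 j  7  6  6  6  6  6  6  6
 p  8  7  7  7  7  7  7  7

4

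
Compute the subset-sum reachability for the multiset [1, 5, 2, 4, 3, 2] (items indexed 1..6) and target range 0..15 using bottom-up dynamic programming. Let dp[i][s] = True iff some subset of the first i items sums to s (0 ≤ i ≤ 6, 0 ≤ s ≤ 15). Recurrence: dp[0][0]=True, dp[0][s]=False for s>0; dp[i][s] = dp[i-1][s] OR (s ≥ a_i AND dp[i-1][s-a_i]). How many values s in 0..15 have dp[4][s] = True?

13

i\s   0   1   2   3   4   5   6   7   8   9  10  11  12  13  14  15
  0   T   F   F   F   F   F   F   F   F   F   F   F   F   F   F   F
  1   T   T   F   F   F   F   F   F   F   F   F   F   F   F   F   F
  2   T   T   F   F   F   T   T   F   F   F   F   F   F   F   F   F
  3   T   T   T   T   F   T   T   T   T   F   F   F   F   F   F   F
  4   T   T   T   T   T   T   T   T   T   T   T   T   T   F   F   F
  5   T   T   T   T   T   T   T   T   T   T   T   T   T   T   T   T
  6   T   T   T   T   T   T   T   T   T   T   T   T   T   T   T   T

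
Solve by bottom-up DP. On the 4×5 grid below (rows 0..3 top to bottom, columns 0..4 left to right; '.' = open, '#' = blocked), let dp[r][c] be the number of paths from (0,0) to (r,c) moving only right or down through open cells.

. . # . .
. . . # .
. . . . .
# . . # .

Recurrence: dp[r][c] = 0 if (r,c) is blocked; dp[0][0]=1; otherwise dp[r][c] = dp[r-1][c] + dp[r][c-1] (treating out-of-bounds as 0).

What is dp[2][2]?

5

r\c   0   1   2   3   4
  0   1   1   0   0   0
  1   1   2   2   0   0
  2   1   3   5   5   5
  3   0   3   8   0   5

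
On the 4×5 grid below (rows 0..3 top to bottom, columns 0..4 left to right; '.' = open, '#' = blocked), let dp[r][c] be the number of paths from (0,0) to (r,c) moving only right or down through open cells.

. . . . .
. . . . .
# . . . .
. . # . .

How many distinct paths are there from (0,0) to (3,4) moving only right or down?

23

r\c   0   1   2   3   4
  0   1   1   1   1   1
  1   1   2   3   4   5
  2   0   2   5   9  14
  3   0   2   0   9  23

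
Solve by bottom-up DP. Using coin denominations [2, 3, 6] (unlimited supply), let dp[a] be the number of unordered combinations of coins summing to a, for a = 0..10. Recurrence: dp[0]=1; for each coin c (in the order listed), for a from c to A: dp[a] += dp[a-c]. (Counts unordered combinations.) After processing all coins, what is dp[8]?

after  coin     0     1     2     3     4     5     6     7     8     9    10
          2     1     0     1     0     1     0     1     0     1     0     1
          3     1     0     1     1     1     1     2     1     2     2     2
          6     1     0     1     1     1     1     3     1     3     3     3

3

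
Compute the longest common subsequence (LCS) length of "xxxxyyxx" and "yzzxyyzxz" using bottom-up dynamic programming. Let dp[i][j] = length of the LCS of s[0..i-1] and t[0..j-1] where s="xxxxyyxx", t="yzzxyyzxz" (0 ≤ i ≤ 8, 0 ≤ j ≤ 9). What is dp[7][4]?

2

   ''  y  z  z  x  y  y  z  x  z
''  0  0  0  0  0  0  0  0  0  0
 x  0  0  0  0  1  1  1  1  1  1
 x  0  0  0  0  1  1  1  1  2  2
 x  0  0  0  0  1  1  1  1  2  2
 x  0  0  0  0  1  1  1  1  2  2
 y  0  1  1  1  1  2  2  2  2  2
 y  0  1  1  1  1  2  3  3  3  3
 x  0  1  1  1  2  2  3  3  4  4
 x  0  1  1  1  2  2  3  3  4  4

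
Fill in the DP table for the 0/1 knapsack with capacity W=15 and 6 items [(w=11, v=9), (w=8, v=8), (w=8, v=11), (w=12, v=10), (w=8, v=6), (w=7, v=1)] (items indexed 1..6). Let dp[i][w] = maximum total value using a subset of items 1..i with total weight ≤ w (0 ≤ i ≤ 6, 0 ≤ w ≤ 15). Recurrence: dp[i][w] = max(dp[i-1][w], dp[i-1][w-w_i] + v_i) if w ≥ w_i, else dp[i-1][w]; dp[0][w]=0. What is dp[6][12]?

11

i\w   0   1   2   3   4   5   6   7   8   9  10  11  12  13  14  15
  0   0   0   0   0   0   0   0   0   0   0   0   0   0   0   0   0
  1   0   0   0   0   0   0   0   0   0   0   0   9   9   9   9   9
  2   0   0   0   0   0   0   0   0   8   8   8   9   9   9   9   9
  3   0   0   0   0   0   0   0   0  11  11  11  11  11  11  11  11
  4   0   0   0   0   0   0   0   0  11  11  11  11  11  11  11  11
  5   0   0   0   0   0   0   0   0  11  11  11  11  11  11  11  11
  6   0   0   0   0   0   0   0   1  11  11  11  11  11  11  11  12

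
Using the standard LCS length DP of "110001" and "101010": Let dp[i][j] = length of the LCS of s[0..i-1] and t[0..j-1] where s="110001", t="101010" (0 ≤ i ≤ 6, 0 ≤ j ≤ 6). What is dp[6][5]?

4

   ''  1  0  1  0  1  0
''  0  0  0  0  0  0  0
 1  0  1  1  1  1  1  1
 1  0  1  1  2  2  2  2
 0  0  1  2  2  3  3  3
 0  0  1  2  2  3  3  4
 0  0  1  2  2  3  3  4
 1  0  1  2  3  3  4  4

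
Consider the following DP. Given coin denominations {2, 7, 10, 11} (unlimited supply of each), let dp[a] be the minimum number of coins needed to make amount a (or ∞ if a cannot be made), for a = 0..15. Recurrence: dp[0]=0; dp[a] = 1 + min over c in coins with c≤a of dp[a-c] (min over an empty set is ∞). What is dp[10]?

 a  0  1  2  3  4  5  6  7  8  9 10 11 12 13 14 15
dp  0  -  1  -  2  -  3  1  4  2  1  1  2  2  2  3
(- denotes ∞ / unreachable)

1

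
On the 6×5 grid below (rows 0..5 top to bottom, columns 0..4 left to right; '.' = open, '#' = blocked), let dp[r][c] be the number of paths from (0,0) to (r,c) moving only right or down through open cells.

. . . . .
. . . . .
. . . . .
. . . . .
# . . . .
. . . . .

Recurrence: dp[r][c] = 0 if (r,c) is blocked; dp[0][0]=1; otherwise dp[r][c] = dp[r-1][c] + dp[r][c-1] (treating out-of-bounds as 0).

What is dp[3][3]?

20

r\c   0   1   2   3   4
  0   1   1   1   1   1
  1   1   2   3   4   5
  2   1   3   6  10  15
  3   1   4  10  20  35
  4   0   4  14  34  69
  5   0   4  18  52 121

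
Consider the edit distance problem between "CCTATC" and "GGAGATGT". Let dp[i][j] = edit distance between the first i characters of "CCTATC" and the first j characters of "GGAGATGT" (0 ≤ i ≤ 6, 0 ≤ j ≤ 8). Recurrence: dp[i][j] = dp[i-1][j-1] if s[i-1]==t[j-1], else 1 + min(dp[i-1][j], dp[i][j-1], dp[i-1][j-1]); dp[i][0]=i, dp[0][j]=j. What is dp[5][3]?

   ''  G  G  A  G  A  T  G  T
''  0  1  2  3  4  5  6  7  8
 C  1  1  2  3  4  5  6  7  8
 C  2  2  2  3  4  5  6  7  8
 T  3  3  3  3  4  5  5  6  7
 A  4  4  4  3  4  4  5  6  7
 T  5  5  5  4  4  5  4  5  6
 C  6  6  6  5  5  5  5  5  6

4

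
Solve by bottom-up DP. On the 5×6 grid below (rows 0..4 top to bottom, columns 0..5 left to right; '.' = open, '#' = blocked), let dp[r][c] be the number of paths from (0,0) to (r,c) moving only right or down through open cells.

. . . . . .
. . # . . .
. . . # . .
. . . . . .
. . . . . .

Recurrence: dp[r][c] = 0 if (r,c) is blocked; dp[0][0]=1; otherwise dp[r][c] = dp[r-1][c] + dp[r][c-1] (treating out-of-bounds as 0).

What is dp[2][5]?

5

r\c   0   1   2   3   4   5
  0   1   1   1   1   1   1
  1   1   2   0   1   2   3
  2   1   3   3   0   2   5
  3   1   4   7   7   9  14
  4   1   5  12  19  28  42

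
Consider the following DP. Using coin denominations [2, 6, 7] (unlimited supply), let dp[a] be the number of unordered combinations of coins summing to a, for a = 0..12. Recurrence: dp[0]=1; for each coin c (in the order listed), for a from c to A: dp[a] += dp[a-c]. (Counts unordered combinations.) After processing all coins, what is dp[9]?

after  coin     0     1     2     3     4     5     6     7     8     9    10    11    12
          2     1     0     1     0     1     0     1     0     1     0     1     0     1
          6     1     0     1     0     1     0     2     0     2     0     2     0     3
          7     1     0     1     0     1     0     2     1     2     1     2     1     3

1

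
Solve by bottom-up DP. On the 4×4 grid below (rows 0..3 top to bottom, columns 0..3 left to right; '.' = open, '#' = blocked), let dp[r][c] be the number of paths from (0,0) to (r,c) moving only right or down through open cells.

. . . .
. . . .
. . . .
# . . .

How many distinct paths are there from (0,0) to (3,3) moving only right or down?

r\c   0   1   2   3
  0   1   1   1   1
  1   1   2   3   4
  2   1   3   6  10
  3   0   3   9  19

19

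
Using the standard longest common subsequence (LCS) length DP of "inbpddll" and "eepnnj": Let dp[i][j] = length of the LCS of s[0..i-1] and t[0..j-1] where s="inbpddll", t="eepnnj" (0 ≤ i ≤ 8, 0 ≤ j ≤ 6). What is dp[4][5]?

1

   ''  e  e  p  n  n  j
''  0  0  0  0  0  0  0
 i  0  0  0  0  0  0  0
 n  0  0  0  0  1  1  1
 b  0  0  0  0  1  1  1
 p  0  0  0  1  1  1  1
 d  0  0  0  1  1  1  1
 d  0  0  0  1  1  1  1
 l  0  0  0  1  1  1  1
 l  0  0  0  1  1  1  1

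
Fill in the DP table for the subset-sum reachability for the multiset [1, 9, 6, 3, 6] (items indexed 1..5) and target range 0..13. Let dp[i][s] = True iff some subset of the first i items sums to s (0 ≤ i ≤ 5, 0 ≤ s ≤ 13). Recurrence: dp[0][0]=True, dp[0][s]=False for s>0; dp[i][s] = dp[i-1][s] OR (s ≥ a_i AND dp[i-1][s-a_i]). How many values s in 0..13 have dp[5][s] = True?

i\s   0   1   2   3   4   5   6   7   8   9  10  11  12  13
  0   T   F   F   F   F   F   F   F   F   F   F   F   F   F
  1   T   T   F   F   F   F   F   F   F   F   F   F   F   F
  2   T   T   F   F   F   F   F   F   F   T   T   F   F   F
  3   T   T   F   F   F   F   T   T   F   T   T   F   F   F
  4   T   T   F   T   T   F   T   T   F   T   T   F   T   T
  5   T   T   F   T   T   F   T   T   F   T   T   F   T   T

10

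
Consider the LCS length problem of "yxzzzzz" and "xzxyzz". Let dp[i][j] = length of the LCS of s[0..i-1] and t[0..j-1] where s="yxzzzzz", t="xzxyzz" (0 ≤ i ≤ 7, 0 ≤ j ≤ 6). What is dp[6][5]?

   ''  x  z  x  y  z  z
''  0  0  0  0  0  0  0
 y  0  0  0  0  1  1  1
 x  0  1  1  1  1  1  1
 z  0  1  2  2  2  2  2
 z  0  1  2  2  2  3  3
 z  0  1  2  2  2  3  4
 z  0  1  2  2  2  3  4
 z  0  1  2  2  2  3  4

3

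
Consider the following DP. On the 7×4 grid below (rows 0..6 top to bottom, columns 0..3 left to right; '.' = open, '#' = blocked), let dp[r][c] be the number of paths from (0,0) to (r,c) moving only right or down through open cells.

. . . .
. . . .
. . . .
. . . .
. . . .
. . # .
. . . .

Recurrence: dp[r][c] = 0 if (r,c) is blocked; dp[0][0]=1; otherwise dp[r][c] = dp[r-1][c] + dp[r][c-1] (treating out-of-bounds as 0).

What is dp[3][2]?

10

r\c   0   1   2   3
  0   1   1   1   1
  1   1   2   3   4
  2   1   3   6  10
  3   1   4  10  20
  4   1   5  15  35
  5   1   6   0  35
  6   1   7   7  42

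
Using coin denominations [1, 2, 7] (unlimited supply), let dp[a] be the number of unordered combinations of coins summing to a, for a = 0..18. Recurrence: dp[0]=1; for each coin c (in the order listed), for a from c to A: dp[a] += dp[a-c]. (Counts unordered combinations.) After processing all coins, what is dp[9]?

after  coin     0     1     2     3     4     5     6     7     8     9    10    11    12    13    14    15    16    17    18
          1     1     1     1     1     1     1     1     1     1     1     1     1     1     1     1     1     1     1     1
          2     1     1     2     2     3     3     4     4     5     5     6     6     7     7     8     8     9     9    10
          7     1     1     2     2     3     3     4     5     6     7     8     9    10    11    13    14    16    17    19

7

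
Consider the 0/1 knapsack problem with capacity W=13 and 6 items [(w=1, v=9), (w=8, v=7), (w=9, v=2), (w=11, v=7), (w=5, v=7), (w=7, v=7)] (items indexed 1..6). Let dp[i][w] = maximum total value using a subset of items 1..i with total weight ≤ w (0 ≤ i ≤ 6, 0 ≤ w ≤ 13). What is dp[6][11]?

i\w   0   1   2   3   4   5   6   7   8   9  10  11  12  13
  0   0   0   0   0   0   0   0   0   0   0   0   0   0   0
  1   0   9   9   9   9   9   9   9   9   9   9   9   9   9
  2   0   9   9   9   9   9   9   9   9  16  16  16  16  16
  3   0   9   9   9   9   9   9   9   9  16  16  16  16  16
  4   0   9   9   9   9   9   9   9   9  16  16  16  16  16
  5   0   9   9   9   9   9  16  16  16  16  16  16  16  16
  6   0   9   9   9   9   9  16  16  16  16  16  16  16  23

16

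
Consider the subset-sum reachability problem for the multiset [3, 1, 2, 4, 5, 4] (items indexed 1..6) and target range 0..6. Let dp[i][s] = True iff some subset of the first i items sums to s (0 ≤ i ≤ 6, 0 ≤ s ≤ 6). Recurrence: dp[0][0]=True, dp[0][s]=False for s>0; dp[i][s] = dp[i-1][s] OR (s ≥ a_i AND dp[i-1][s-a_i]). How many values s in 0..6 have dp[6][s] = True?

i\s   0   1   2   3   4   5   6
  0   T   F   F   F   F   F   F
  1   T   F   F   T   F   F   F
  2   T   T   F   T   T   F   F
  3   T   T   T   T   T   T   T
  4   T   T   T   T   T   T   T
  5   T   T   T   T   T   T   T
  6   T   T   T   T   T   T   T

7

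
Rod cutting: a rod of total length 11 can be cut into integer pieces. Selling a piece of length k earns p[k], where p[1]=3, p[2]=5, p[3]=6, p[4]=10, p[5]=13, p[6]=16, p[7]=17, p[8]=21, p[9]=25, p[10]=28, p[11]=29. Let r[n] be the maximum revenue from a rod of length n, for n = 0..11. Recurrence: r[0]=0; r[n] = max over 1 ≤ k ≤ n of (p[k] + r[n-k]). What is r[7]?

21

   n    0    1    2    3    4    5    6    7    8    9   10   11
r[n]    0    3    6    9   12   15   18   21   24   27   30   33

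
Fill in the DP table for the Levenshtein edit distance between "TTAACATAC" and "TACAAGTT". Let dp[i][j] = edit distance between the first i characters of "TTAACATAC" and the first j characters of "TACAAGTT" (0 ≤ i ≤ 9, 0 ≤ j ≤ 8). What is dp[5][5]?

   ''  T  A  C  A  A  G  T  T
''  0  1  2  3  4  5  6  7  8
 T  1  0  1  2  3  4  5  6  7
 T  2  1  1  2  3  4  5  5  6
 A  3  2  1  2  2  3  4  5  6
 A  4  3  2  2  2  2  3  4  5
 C  5  4  3  2  3  3  3  4  5
 A  6  5  4  3  2  3  4  4  5
 T  7  6  5  4  3  3  4  4  4
 A  8  7  6  5  4  3  4  5  5
 C  9  8  7  6  5  4  4  5  6

3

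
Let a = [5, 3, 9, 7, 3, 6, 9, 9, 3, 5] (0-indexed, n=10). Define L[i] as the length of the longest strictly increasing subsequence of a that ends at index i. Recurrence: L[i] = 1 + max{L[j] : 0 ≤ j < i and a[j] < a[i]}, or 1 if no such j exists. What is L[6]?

3

   i    0    1    2    3    4    5    6    7    8    9
a[i]    5    3    9    7    3    6    9    9    3    5
L[i]    1    1    2    2    1    2    3    3    1    2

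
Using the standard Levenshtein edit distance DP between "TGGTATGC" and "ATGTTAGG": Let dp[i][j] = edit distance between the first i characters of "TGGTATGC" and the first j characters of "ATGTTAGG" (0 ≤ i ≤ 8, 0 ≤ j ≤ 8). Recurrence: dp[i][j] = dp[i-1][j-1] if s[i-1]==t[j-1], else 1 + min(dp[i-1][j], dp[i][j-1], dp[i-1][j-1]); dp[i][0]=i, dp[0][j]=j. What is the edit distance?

   ''  A  T  G  T  T  A  G  G
''  0  1  2  3  4  5  6  7  8
 T  1  1  1  2  3  4  5  6  7
 G  2  2  2  1  2  3  4  5  6
 G  3  3  3  2  2  3  4  4  5
 T  4  4  3  3  2  2  3  4  5
 A  5  4  4  4  3  3  2  3  4
 T  6  5  4  5  4  3  3  3  4
 G  7  6  5  4  5  4  4  3  3
 C  8  7  6  5  5  5  5  4  4

4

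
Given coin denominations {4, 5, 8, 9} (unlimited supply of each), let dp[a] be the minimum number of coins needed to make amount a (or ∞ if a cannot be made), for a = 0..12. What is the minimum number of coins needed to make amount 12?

 a  0  1  2  3  4  5  6  7  8  9 10 11 12
dp  0  -  -  -  1  1  -  -  1  1  2  -  2
(- denotes ∞ / unreachable)

2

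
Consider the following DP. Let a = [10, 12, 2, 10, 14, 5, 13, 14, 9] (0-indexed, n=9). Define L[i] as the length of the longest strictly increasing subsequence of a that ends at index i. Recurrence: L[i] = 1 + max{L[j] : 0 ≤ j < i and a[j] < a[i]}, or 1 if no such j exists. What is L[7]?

   i    0    1    2    3    4    5    6    7    8
a[i]   10   12    2   10   14    5   13   14    9
L[i]    1    2    1    2    3    2    3    4    3

4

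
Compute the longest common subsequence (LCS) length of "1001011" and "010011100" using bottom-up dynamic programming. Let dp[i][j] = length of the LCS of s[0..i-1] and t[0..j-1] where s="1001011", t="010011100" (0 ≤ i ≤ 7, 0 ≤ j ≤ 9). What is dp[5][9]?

5

   ''  0  1  0  0  1  1  1  0  0
''  0  0  0  0  0  0  0  0  0  0
 1  0  0  1  1  1  1  1  1  1  1
 0  0  1  1  2  2  2  2  2  2  2
 0  0  1  1  2  3  3  3  3  3  3
 1  0  1  2  2  3  4  4  4  4  4
 0  0  1  2  3  3  4  4  4  5  5
 1  0  1  2  3  3  4  5  5  5  5
 1  0  1  2  3  3  4  5  6  6  6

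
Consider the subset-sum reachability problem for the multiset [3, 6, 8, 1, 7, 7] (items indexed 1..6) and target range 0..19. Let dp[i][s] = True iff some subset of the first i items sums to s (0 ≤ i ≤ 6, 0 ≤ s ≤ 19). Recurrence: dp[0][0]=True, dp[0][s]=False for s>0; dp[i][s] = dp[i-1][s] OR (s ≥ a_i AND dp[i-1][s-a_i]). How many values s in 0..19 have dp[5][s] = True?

i\s   0   1   2   3   4   5   6   7   8   9  10  11  12  13  14  15  16  17  18  19
  0   T   F   F   F   F   F   F   F   F   F   F   F   F   F   F   F   F   F   F   F
  1   T   F   F   T   F   F   F   F   F   F   F   F   F   F   F   F   F   F   F   F
  2   T   F   F   T   F   F   T   F   F   T   F   F   F   F   F   F   F   F   F   F
  3   T   F   F   T   F   F   T   F   T   T   F   T   F   F   T   F   F   T   F   F
  4   T   T   F   T   T   F   T   T   T   T   T   T   T   F   T   T   F   T   T   F
  5   T   T   F   T   T   F   T   T   T   T   T   T   T   T   T   T   T   T   T   T
  6   T   T   F   T   T   F   T   T   T   T   T   T   T   T   T   T   T   T   T   T

18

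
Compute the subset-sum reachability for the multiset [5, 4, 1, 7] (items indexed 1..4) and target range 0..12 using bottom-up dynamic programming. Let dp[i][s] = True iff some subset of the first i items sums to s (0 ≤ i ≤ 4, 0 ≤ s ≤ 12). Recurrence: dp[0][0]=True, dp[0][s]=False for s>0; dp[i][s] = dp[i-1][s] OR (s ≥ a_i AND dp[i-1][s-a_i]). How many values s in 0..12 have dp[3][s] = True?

7

i\s   0   1   2   3   4   5   6   7   8   9  10  11  12
  0   T   F   F   F   F   F   F   F   F   F   F   F   F
  1   T   F   F   F   F   T   F   F   F   F   F   F   F
  2   T   F   F   F   T   T   F   F   F   T   F   F   F
  3   T   T   F   F   T   T   T   F   F   T   T   F   F
  4   T   T   F   F   T   T   T   T   T   T   T   T   T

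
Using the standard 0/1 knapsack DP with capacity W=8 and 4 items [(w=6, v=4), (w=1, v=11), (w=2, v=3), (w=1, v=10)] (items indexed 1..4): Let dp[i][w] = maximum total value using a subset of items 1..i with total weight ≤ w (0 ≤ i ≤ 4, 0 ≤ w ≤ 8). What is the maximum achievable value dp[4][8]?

i\w   0   1   2   3   4   5   6   7   8
  0   0   0   0   0   0   0   0   0   0
  1   0   0   0   0   0   0   4   4   4
  2   0  11  11  11  11  11  11  15  15
  3   0  11  11  14  14  14  14  15  15
  4   0  11  21  21  24  24  24  24  25

25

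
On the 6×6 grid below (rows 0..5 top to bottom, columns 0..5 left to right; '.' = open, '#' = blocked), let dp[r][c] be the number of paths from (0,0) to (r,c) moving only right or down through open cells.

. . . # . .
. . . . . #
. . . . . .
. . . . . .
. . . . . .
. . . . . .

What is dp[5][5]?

228

r\c   0   1   2   3   4   5
  0   1   1   1   0   0   0
  1   1   2   3   3   3   0
  2   1   3   6   9  12  12
  3   1   4  10  19  31  43
  4   1   5  15  34  65 108
  5   1   6  21  55 120 228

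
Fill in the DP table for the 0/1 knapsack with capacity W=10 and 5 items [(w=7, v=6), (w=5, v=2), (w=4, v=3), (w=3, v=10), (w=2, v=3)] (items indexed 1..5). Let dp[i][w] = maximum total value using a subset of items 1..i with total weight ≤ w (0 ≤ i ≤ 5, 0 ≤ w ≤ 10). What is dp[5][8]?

i\w   0   1   2   3   4   5   6   7   8   9  10
  0   0   0   0   0   0   0   0   0   0   0   0
  1   0   0   0   0   0   0   0   6   6   6   6
  2   0   0   0   0   0   2   2   6   6   6   6
  3   0   0   0   0   3   3   3   6   6   6   6
  4   0   0   0  10  10  10  10  13  13  13  16
  5   0   0   3  10  10  13  13  13  13  16  16

13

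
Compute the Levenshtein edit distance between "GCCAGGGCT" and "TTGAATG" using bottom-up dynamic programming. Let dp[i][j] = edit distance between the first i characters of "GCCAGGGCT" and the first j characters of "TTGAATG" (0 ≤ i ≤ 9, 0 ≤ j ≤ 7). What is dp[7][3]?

6

   ''  T  T  G  A  A  T  G
''  0  1  2  3  4  5  6  7
 G  1  1  2  2  3  4  5  6
 C  2  2  2  3  3  4  5  6
 C  3  3  3  3  4  4  5  6
 A  4  4  4  4  3  4  5  6
 G  5  5  5  4  4  4  5  5
 G  6  6  6  5  5  5  5  5
 G  7  7  7  6  6  6  6  5
 C  8  8  8  7  7  7  7  6
 T  9  8  8  8  8  8  7  7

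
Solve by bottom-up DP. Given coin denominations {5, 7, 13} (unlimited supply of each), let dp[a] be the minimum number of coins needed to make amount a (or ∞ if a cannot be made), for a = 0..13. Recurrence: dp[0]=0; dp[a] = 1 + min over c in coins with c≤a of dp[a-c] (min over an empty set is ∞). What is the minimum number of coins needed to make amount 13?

1

 a  0  1  2  3  4  5  6  7  8  9 10 11 12 13
dp  0  -  -  -  -  1  -  1  -  -  2  -  2  1
(- denotes ∞ / unreachable)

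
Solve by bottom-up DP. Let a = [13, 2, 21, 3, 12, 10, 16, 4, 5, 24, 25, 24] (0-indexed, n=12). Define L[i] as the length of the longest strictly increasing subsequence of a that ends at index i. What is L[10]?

6

   i    0    1    2    3    4    5    6    7    8    9   10   11
a[i]   13    2   21    3   12   10   16    4    5   24   25   24
L[i]    1    1    2    2    3    3    4    3    4    5    6    5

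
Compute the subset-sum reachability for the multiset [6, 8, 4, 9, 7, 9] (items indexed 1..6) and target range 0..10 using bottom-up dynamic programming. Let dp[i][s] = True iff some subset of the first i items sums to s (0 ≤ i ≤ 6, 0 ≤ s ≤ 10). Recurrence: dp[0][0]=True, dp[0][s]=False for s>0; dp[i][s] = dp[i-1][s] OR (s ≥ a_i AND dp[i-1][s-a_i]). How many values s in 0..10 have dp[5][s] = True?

7

i\s   0   1   2   3   4   5   6   7   8   9  10
  0   T   F   F   F   F   F   F   F   F   F   F
  1   T   F   F   F   F   F   T   F   F   F   F
  2   T   F   F   F   F   F   T   F   T   F   F
  3   T   F   F   F   T   F   T   F   T   F   T
  4   T   F   F   F   T   F   T   F   T   T   T
  5   T   F   F   F   T   F   T   T   T   T   T
  6   T   F   F   F   T   F   T   T   T   T   T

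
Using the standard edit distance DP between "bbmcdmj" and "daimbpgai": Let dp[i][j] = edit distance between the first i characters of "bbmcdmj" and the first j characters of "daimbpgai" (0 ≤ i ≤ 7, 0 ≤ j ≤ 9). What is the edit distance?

8

   ''  d  a  i  m  b  p  g  a  i
''  0  1  2  3  4  5  6  7  8  9
 b  1  1  2  3  4  4  5  6  7  8
 b  2  2  2  3  4  4  5  6  7  8
 m  3  3  3  3  3  4  5  6  7  8
 c  4  4  4  4  4  4  5  6  7  8
 d  5  4  5  5  5  5  5  6  7  8
 m  6  5  5  6  5  6  6  6  7  8
 j  7  6  6  6  6  6  7  7  7  8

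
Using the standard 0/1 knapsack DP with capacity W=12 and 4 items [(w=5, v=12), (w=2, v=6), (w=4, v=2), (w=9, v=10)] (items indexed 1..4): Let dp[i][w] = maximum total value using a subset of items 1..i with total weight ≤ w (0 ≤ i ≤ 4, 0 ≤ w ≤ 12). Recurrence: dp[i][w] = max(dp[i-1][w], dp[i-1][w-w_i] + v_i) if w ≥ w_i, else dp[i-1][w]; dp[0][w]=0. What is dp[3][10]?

i\w   0   1   2   3   4   5   6   7   8   9  10  11  12
  0   0   0   0   0   0   0   0   0   0   0   0   0   0
  1   0   0   0   0   0  12  12  12  12  12  12  12  12
  2   0   0   6   6   6  12  12  18  18  18  18  18  18
  3   0   0   6   6   6  12  12  18  18  18  18  20  20
  4   0   0   6   6   6  12  12  18  18  18  18  20  20

18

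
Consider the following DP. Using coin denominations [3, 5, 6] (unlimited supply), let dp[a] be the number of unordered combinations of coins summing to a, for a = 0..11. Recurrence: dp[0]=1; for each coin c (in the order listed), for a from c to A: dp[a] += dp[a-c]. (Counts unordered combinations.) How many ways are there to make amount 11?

after  coin     0     1     2     3     4     5     6     7     8     9    10    11
          3     1     0     0     1     0     0     1     0     0     1     0     0
          5     1     0     0     1     0     1     1     0     1     1     1     1
          6     1     0     0     1     0     1     2     0     1     2     1     2

2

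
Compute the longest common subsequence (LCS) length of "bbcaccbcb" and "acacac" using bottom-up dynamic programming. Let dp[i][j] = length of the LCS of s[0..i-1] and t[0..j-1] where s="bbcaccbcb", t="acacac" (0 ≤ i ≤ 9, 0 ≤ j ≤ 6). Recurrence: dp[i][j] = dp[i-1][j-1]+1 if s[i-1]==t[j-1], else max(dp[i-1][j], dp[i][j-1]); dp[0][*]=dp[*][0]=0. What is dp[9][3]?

   ''  a  c  a  c  a  c
''  0  0  0  0  0  0  0
 b  0  0  0  0  0  0  0
 b  0  0  0  0  0  0  0
 c  0  0  1  1  1  1  1
 a  0  1  1  2  2  2  2
 c  0  1  2  2  3  3  3
 c  0  1  2  2  3  3  4
 b  0  1  2  2  3  3  4
 c  0  1  2  2  3  3  4
 b  0  1  2  2  3  3  4

2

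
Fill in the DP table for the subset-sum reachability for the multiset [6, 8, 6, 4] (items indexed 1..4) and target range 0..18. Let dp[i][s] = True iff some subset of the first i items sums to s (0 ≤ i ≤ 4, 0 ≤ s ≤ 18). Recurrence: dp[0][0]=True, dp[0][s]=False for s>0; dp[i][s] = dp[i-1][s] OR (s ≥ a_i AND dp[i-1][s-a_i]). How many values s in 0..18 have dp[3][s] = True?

5

i\s   0   1   2   3   4   5   6   7   8   9  10  11  12  13  14  15  16  17  18
  0   T   F   F   F   F   F   F   F   F   F   F   F   F   F   F   F   F   F   F
  1   T   F   F   F   F   F   T   F   F   F   F   F   F   F   F   F   F   F   F
  2   T   F   F   F   F   F   T   F   T   F   F   F   F   F   T   F   F   F   F
  3   T   F   F   F   F   F   T   F   T   F   F   F   T   F   T   F   F   F   F
  4   T   F   F   F   T   F   T   F   T   F   T   F   T   F   T   F   T   F   T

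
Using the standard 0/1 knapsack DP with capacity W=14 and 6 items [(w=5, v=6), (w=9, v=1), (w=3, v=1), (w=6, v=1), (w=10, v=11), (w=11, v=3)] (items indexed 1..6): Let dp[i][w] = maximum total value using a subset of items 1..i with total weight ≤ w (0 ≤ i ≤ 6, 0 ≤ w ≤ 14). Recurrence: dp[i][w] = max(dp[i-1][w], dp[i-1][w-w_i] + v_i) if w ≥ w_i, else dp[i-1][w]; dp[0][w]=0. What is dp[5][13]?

i\w   0   1   2   3   4   5   6   7   8   9  10  11  12  13  14
  0   0   0   0   0   0   0   0   0   0   0   0   0   0   0   0
  1   0   0   0   0   0   6   6   6   6   6   6   6   6   6   6
  2   0   0   0   0   0   6   6   6   6   6   6   6   6   6   7
  3   0   0   0   1   1   6   6   6   7   7   7   7   7   7   7
  4   0   0   0   1   1   6   6   6   7   7   7   7   7   7   8
  5   0   0   0   1   1   6   6   6   7   7  11  11  11  12  12
  6   0   0   0   1   1   6   6   6   7   7  11  11  11  12  12

12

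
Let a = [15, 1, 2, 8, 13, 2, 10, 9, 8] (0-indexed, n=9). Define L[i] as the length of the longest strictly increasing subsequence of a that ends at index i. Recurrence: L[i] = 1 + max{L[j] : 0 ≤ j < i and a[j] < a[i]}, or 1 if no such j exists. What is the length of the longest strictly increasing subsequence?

4

   i    0    1    2    3    4    5    6    7    8
a[i]   15    1    2    8   13    2   10    9    8
L[i]    1    1    2    3    4    2    4    4    3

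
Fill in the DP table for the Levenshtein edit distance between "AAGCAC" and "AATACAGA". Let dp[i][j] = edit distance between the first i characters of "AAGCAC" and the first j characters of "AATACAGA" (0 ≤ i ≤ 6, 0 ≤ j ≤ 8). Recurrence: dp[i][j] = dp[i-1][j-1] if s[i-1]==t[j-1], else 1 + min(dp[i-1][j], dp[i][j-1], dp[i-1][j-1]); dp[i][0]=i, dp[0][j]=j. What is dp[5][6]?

2

   ''  A  A  T  A  C  A  G  A
''  0  1  2  3  4  5  6  7  8
 A  1  0  1  2  3  4  5  6  7
 A  2  1  0  1  2  3  4  5  6
 G  3  2  1  1  2  3  4  4  5
 C  4  3  2  2  2  2  3  4  5
 A  5  4  3  3  2  3  2  3  4
 C  6  5  4  4  3  2  3  3  4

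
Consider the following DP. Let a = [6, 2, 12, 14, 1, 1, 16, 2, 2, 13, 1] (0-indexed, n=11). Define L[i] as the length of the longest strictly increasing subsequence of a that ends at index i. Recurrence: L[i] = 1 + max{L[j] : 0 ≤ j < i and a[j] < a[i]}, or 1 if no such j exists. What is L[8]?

2

   i    0    1    2    3    4    5    6    7    8    9   10
a[i]    6    2   12   14    1    1   16    2    2   13    1
L[i]    1    1    2    3    1    1    4    2    2    3    1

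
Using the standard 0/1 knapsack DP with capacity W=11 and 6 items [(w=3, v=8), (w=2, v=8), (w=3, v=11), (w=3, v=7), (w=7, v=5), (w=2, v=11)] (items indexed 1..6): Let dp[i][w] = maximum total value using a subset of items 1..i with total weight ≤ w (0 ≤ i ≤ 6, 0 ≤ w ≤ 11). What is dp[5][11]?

34

i\w   0   1   2   3   4   5   6   7   8   9  10  11
  0   0   0   0   0   0   0   0   0   0   0   0   0
  1   0   0   0   8   8   8   8   8   8   8   8   8
  2   0   0   8   8   8  16  16  16  16  16  16  16
  3   0   0   8  11  11  19  19  19  27  27  27  27
  4   0   0   8  11  11  19  19  19  27  27  27  34
  5   0   0   8  11  11  19  19  19  27  27  27  34
  6   0   0  11  11  19  22  22  30  30  30  38  38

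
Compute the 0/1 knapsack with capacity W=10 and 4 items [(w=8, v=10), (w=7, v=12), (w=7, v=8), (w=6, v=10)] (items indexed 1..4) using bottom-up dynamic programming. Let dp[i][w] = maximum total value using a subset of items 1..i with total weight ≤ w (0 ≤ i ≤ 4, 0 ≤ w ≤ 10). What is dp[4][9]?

i\w   0   1   2   3   4   5   6   7   8   9  10
  0   0   0   0   0   0   0   0   0   0   0   0
  1   0   0   0   0   0   0   0   0  10  10  10
  2   0   0   0   0   0   0   0  12  12  12  12
  3   0   0   0   0   0   0   0  12  12  12  12
  4   0   0   0   0   0   0  10  12  12  12  12

12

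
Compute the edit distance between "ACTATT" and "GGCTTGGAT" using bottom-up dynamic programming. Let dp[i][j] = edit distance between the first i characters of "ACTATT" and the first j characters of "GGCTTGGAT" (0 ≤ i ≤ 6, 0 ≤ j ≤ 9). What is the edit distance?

   ''  G  G  C  T  T  G  G  A  T
''  0  1  2  3  4  5  6  7  8  9
 A  1  1  2  3  4  5  6  7  7  8
 C  2  2  2  2  3  4  5  6  7  8
 T  3  3  3  3  2  3  4  5  6  7
 A  4  4  4  4  3  3  4  5  5  6
 T  5  5  5  5  4  3  4  5  6  5
 T  6  6  6  6  5  4  4  5  6  6

6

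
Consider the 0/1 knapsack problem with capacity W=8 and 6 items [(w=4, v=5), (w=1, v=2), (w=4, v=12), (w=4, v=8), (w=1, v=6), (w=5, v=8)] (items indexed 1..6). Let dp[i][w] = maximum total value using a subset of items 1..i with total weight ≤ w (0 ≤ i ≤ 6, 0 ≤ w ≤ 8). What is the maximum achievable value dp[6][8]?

20

i\w   0   1   2   3   4   5   6   7   8
  0   0   0   0   0   0   0   0   0   0
  1   0   0   0   0   5   5   5   5   5
  2   0   2   2   2   5   7   7   7   7
  3   0   2   2   2  12  14  14  14  17
  4   0   2   2   2  12  14  14  14  20
  5   0   6   8   8  12  18  20  20  20
  6   0   6   8   8  12  18  20  20  20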